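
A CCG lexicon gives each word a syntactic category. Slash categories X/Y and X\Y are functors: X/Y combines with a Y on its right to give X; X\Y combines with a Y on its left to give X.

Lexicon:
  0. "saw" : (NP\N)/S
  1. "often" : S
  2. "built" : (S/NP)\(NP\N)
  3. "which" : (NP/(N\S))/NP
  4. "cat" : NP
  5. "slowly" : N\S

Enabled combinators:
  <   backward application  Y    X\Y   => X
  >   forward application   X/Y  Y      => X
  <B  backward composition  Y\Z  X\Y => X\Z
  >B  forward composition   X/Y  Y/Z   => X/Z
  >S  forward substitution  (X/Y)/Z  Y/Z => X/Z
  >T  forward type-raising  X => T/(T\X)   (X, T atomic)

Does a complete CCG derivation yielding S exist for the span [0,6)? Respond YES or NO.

[0,6] S   >
  [0,3] S/NP   <
    [0,2] NP\N   >
      [0,1] "saw" : (NP\N)/S
      [1,2] "often" : S
    [2,3] "built" : (S/NP)\(NP\N)
  [3,6] NP   >
    [3,5] NP/(N\S)   >
      [3,4] "which" : (NP/(N\S))/NP
      [4,5] "cat" : NP
    [5,6] "slowly" : N\S

YES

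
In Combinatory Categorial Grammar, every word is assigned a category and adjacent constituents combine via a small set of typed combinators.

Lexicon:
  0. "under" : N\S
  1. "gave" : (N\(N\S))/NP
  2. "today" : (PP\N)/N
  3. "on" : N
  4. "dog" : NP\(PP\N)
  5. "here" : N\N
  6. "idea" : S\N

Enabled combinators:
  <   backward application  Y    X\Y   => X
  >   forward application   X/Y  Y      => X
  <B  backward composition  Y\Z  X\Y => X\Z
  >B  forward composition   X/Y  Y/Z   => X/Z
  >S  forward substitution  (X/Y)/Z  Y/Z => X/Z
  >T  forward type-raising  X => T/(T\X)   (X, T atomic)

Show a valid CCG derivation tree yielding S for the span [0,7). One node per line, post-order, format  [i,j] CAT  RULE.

[0,7] S   <
  [0,5] N   <
    [0,1] "under" : N\S
    [1,5] N\(N\S)   >
      [1,2] "gave" : (N\(N\S))/NP
      [2,5] NP   <
        [2,4] PP\N   >
          [2,3] "today" : (PP\N)/N
          [3,4] "on" : N
        [4,5] "dog" : NP\(PP\N)
  [5,7] S\N   <B
    [5,6] "here" : N\N
    [6,7] "idea" : S\N

[0,1] N\S  lex  "under"
[1,2] (N\(N\S))/NP  lex  "gave"
[2,3] (PP\N)/N  lex  "today"
[3,4] N  lex  "on"
[2,4] PP\N  >  k=3
[4,5] NP\(PP\N)  lex  "dog"
[2,5] NP  <  k=4
[1,5] N\(N\S)  >  k=2
[0,5] N  <  k=1
[5,6] N\N  lex  "here"
[6,7] S\N  lex  "idea"
[5,7] S\N  <B  k=6
[0,7] S  <  k=5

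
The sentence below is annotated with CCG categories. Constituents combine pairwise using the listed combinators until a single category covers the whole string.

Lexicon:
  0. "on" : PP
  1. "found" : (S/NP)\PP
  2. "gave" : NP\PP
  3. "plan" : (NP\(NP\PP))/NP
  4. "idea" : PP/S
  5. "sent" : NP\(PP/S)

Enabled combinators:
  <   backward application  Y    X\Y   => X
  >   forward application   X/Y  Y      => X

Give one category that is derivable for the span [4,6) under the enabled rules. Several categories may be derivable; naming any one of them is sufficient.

NP

[0,6] S   >
  [0,2] S/NP   <
    [0,1] "on" : PP
    [1,2] "found" : (S/NP)\PP
  [2,6] NP   <
    [2,3] "gave" : NP\PP
    [3,6] NP\(NP\PP)   >
      [3,4] "plan" : (NP\(NP\PP))/NP
      [4,6] NP   <
        [4,5] "idea" : PP/S
        [5,6] "sent" : NP\(PP/S)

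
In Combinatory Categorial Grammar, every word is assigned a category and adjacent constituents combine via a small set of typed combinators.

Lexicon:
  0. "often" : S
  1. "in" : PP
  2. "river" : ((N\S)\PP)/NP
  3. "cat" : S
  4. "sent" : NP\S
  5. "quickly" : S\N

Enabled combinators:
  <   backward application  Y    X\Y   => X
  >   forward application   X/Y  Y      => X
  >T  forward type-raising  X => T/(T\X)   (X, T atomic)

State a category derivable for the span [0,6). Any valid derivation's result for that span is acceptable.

S

[0,6] S   <
  [0,5] N   <
    [0,1] "often" : S
    [1,5] N\S   <
      [1,2] "in" : PP
      [2,5] (N\S)\PP   >
        [2,3] "river" : ((N\S)\PP)/NP
        [3,5] NP   >
          [3,4] NP/(NP\S)   >T
            [3,4] "cat" : S
          [4,5] "sent" : NP\S
  [5,6] "quickly" : S\N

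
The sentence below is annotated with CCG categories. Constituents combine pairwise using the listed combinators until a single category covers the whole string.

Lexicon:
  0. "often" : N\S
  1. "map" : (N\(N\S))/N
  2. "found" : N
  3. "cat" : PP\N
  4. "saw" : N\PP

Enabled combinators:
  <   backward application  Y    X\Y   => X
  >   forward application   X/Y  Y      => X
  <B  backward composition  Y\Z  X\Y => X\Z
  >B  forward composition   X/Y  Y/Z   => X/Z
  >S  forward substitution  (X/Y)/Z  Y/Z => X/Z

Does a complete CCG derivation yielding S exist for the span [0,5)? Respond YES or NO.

NO

N\S (N\(N\S))/N N PP\N N\PP
CKY chart[0,5] = {N}; S ∉ chart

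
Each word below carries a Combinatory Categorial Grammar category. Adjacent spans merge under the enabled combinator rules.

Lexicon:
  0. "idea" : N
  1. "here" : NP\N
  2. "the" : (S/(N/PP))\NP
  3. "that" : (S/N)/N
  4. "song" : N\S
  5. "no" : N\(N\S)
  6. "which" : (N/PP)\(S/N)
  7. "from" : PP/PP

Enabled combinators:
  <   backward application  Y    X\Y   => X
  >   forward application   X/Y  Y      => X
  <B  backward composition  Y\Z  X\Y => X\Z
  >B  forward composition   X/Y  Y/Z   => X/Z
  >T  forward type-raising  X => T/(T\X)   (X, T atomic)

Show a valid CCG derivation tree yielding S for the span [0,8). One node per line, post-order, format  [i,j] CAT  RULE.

[0,8] S   >
  [0,3] S/(N/PP)   <
    [0,2] NP   >
      [0,1] NP/(NP\N)   >T
        [0,1] "idea" : N
      [1,2] "here" : NP\N
    [2,3] "the" : (S/(N/PP))\NP
  [3,8] N/PP   >B
    [3,7] N/PP   <
      [3,6] S/N   >
        [3,4] "that" : (S/N)/N
        [4,6] N   <
          [4,5] "song" : N\S
          [5,6] "no" : N\(N\S)
      [6,7] "which" : (N/PP)\(S/N)
    [7,8] "from" : PP/PP

[0,1] N  lex  "idea"
[0,1] NP/(NP\N)  >T
[1,2] NP\N  lex  "here"
[0,2] NP  >  k=1
[2,3] (S/(N/PP))\NP  lex  "the"
[0,3] S/(N/PP)  <  k=2
[3,4] (S/N)/N  lex  "that"
[4,5] N\S  lex  "song"
[5,6] N\(N\S)  lex  "no"
[4,6] N  <  k=5
[3,6] S/N  >  k=4
[6,7] (N/PP)\(S/N)  lex  "which"
[3,7] N/PP  <  k=6
[7,8] PP/PP  lex  "from"
[3,8] N/PP  >B  k=7
[0,8] S  >  k=3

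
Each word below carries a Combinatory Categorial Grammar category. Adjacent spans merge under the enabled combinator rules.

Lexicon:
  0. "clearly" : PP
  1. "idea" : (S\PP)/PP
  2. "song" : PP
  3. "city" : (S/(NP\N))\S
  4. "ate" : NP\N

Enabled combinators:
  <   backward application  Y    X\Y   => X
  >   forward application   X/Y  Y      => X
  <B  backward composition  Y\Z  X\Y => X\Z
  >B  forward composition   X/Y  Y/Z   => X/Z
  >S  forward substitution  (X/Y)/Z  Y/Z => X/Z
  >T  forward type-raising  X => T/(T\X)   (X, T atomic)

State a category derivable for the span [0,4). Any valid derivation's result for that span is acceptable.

S/(NP\N)

[0,5] S   >
  [0,4] S/(NP\N)   <
    [0,3] S   >
      [0,1] S/(S\PP)   >T
        [0,1] "clearly" : PP
      [1,3] S\PP   >
        [1,2] "idea" : (S\PP)/PP
        [2,3] "song" : PP
    [3,4] "city" : (S/(NP\N))\S
  [4,5] "ate" : NP\N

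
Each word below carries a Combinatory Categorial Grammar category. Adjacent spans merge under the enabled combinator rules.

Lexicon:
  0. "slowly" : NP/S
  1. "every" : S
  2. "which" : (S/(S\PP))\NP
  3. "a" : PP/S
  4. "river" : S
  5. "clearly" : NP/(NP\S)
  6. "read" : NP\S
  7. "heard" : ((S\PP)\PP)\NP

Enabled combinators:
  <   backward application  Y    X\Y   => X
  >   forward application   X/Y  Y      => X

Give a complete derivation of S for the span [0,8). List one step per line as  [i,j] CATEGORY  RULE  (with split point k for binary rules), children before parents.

[0,1] NP/S  lex  "slowly"
[1,2] S  lex  "every"
[0,2] NP  >  k=1
[2,3] (S/(S\PP))\NP  lex  "which"
[0,3] S/(S\PP)  <  k=2
[3,4] PP/S  lex  "a"
[4,5] S  lex  "river"
[3,5] PP  >  k=4
[5,6] NP/(NP\S)  lex  "clearly"
[6,7] NP\S  lex  "read"
[5,7] NP  >  k=6
[7,8] ((S\PP)\PP)\NP  lex  "heard"
[5,8] (S\PP)\PP  <  k=7
[3,8] S\PP  <  k=5
[0,8] S  >  k=3

[0,8] S   >
  [0,3] S/(S\PP)   <
    [0,2] NP   >
      [0,1] "slowly" : NP/S
      [1,2] "every" : S
    [2,3] "which" : (S/(S\PP))\NP
  [3,8] S\PP   <
    [3,5] PP   >
      [3,4] "a" : PP/S
      [4,5] "river" : S
    [5,8] (S\PP)\PP   <
      [5,7] NP   >
        [5,6] "clearly" : NP/(NP\S)
        [6,7] "read" : NP\S
      [7,8] "heard" : ((S\PP)\PP)\NP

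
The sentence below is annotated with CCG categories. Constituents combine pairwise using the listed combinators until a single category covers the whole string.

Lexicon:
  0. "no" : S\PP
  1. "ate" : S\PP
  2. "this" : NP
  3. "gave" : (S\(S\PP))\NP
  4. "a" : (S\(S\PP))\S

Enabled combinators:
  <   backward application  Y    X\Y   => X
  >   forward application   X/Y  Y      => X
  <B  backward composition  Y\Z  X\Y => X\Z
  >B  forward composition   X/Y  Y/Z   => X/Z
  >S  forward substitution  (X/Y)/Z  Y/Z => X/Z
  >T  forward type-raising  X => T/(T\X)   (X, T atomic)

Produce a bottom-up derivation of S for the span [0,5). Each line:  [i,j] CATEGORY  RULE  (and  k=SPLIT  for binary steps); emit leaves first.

[0,5] S   <
  [0,1] "no" : S\PP
  [1,5] S\(S\PP)   <
    [1,4] S   <
      [1,2] "ate" : S\PP
      [2,4] S\(S\PP)   <
        [2,3] "this" : NP
        [3,4] "gave" : (S\(S\PP))\NP
    [4,5] "a" : (S\(S\PP))\S

[0,1] S\PP  lex  "no"
[1,2] S\PP  lex  "ate"
[2,3] NP  lex  "this"
[3,4] (S\(S\PP))\NP  lex  "gave"
[2,4] S\(S\PP)  <  k=3
[1,4] S  <  k=2
[4,5] (S\(S\PP))\S  lex  "a"
[1,5] S\(S\PP)  <  k=4
[0,5] S  <  k=1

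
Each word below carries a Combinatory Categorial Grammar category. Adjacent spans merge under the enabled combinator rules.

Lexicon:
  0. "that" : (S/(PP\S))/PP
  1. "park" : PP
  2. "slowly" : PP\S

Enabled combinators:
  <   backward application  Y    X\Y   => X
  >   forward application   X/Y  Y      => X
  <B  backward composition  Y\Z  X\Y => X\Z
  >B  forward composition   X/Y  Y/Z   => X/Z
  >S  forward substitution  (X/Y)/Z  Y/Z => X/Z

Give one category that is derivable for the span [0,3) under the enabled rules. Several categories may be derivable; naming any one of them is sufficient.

[0,3] S   >
  [0,2] S/(PP\S)   >
    [0,1] "that" : (S/(PP\S))/PP
    [1,2] "park" : PP
  [2,3] "slowly" : PP\S

S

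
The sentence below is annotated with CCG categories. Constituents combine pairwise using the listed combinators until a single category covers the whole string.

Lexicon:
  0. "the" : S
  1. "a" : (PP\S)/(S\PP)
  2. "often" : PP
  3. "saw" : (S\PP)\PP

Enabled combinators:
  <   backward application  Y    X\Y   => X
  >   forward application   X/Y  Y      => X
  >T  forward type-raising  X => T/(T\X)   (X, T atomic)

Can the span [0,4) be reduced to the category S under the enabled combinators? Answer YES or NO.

S (PP\S)/(S\PP) PP (S\PP)\PP
CKY chart[0,4] = {N/(N\PP), NP/(NP\PP), PP, PP/(PP\PP), S/(S\PP)}; S ∉ chart

NO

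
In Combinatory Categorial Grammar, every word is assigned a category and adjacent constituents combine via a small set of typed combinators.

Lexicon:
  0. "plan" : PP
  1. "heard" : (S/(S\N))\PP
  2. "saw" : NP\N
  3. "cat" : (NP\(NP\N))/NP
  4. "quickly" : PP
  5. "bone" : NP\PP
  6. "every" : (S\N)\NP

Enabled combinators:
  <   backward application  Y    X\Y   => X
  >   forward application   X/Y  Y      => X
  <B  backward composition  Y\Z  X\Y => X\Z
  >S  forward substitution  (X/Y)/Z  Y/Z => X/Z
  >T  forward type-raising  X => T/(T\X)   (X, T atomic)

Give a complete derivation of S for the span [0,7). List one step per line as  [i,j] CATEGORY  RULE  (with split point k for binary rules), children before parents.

[0,1] PP  lex  "plan"
[1,2] (S/(S\N))\PP  lex  "heard"
[0,2] S/(S\N)  <  k=1
[2,3] NP\N  lex  "saw"
[3,4] (NP\(NP\N))/NP  lex  "cat"
[4,5] PP  lex  "quickly"
[5,6] NP\PP  lex  "bone"
[4,6] NP  <  k=5
[3,6] NP\(NP\N)  >  k=4
[2,6] NP  <  k=3
[6,7] (S\N)\NP  lex  "every"
[2,7] S\N  <  k=6
[0,7] S  >  k=2

[0,7] S   >
  [0,2] S/(S\N)   <
    [0,1] "plan" : PP
    [1,2] "heard" : (S/(S\N))\PP
  [2,7] S\N   <
    [2,6] NP   <
      [2,3] "saw" : NP\N
      [3,6] NP\(NP\N)   >
        [3,4] "cat" : (NP\(NP\N))/NP
        [4,6] NP   <
          [4,5] "quickly" : PP
          [5,6] "bone" : NP\PP
    [6,7] "every" : (S\N)\NP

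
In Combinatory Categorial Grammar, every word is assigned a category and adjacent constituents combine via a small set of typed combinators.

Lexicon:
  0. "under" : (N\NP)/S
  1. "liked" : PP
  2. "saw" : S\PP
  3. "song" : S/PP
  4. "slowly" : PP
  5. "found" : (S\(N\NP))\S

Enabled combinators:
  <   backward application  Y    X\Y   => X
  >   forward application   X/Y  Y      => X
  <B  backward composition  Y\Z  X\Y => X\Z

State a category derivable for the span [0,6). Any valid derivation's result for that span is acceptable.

S

[0,6] S   <
  [0,3] N\NP   >
    [0,1] "under" : (N\NP)/S
    [1,3] S   <
      [1,2] "liked" : PP
      [2,3] "saw" : S\PP
  [3,6] S\(N\NP)   <
    [3,5] S   >
      [3,4] "song" : S/PP
      [4,5] "slowly" : PP
    [5,6] "found" : (S\(N\NP))\S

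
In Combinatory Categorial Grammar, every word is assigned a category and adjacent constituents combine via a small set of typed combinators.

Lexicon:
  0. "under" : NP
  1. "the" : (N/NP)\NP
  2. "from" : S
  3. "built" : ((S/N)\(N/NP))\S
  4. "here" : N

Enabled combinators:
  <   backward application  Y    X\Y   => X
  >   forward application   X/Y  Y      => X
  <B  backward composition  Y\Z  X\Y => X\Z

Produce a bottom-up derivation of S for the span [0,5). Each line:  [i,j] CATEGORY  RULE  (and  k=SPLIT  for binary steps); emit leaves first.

[0,5] S   >
  [0,4] S/N   <
    [0,2] N/NP   <
      [0,1] "under" : NP
      [1,2] "the" : (N/NP)\NP
    [2,4] (S/N)\(N/NP)   <
      [2,3] "from" : S
      [3,4] "built" : ((S/N)\(N/NP))\S
  [4,5] "here" : N

[0,1] NP  lex  "under"
[1,2] (N/NP)\NP  lex  "the"
[0,2] N/NP  <  k=1
[2,3] S  lex  "from"
[3,4] ((S/N)\(N/NP))\S  lex  "built"
[2,4] (S/N)\(N/NP)  <  k=3
[0,4] S/N  <  k=2
[4,5] N  lex  "here"
[0,5] S  >  k=4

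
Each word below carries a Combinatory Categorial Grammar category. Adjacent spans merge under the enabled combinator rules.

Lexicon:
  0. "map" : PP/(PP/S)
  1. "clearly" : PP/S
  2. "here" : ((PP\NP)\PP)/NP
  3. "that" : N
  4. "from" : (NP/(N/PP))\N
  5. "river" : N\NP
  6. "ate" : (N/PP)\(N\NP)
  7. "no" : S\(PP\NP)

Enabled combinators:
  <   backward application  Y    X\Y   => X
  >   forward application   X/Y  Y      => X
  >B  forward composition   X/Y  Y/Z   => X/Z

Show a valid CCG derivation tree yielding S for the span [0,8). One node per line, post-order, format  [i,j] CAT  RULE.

[0,1] PP/(PP/S)  lex  "map"
[1,2] PP/S  lex  "clearly"
[0,2] PP  >  k=1
[2,3] ((PP\NP)\PP)/NP  lex  "here"
[3,4] N  lex  "that"
[4,5] (NP/(N/PP))\N  lex  "from"
[3,5] NP/(N/PP)  <  k=4
[5,6] N\NP  lex  "river"
[6,7] (N/PP)\(N\NP)  lex  "ate"
[5,7] N/PP  <  k=6
[3,7] NP  >  k=5
[2,7] (PP\NP)\PP  >  k=3
[0,7] PP\NP  <  k=2
[7,8] S\(PP\NP)  lex  "no"
[0,8] S  <  k=7

[0,8] S   <
  [0,7] PP\NP   <
    [0,2] PP   >
      [0,1] "map" : PP/(PP/S)
      [1,2] "clearly" : PP/S
    [2,7] (PP\NP)\PP   >
      [2,3] "here" : ((PP\NP)\PP)/NP
      [3,7] NP   >
        [3,5] NP/(N/PP)   <
          [3,4] "that" : N
          [4,5] "from" : (NP/(N/PP))\N
        [5,7] N/PP   <
          [5,6] "river" : N\NP
          [6,7] "ate" : (N/PP)\(N\NP)
  [7,8] "no" : S\(PP\NP)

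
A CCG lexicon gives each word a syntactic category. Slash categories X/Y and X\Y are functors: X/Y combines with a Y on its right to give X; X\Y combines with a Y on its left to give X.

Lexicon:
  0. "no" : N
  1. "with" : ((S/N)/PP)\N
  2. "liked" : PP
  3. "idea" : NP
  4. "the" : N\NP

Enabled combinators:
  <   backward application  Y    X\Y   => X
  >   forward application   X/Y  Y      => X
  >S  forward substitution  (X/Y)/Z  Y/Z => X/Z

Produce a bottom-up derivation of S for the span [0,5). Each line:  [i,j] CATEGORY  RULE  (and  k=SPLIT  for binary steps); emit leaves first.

[0,1] N  lex  "no"
[1,2] ((S/N)/PP)\N  lex  "with"
[0,2] (S/N)/PP  <  k=1
[2,3] PP  lex  "liked"
[0,3] S/N  >  k=2
[3,4] NP  lex  "idea"
[4,5] N\NP  lex  "the"
[3,5] N  <  k=4
[0,5] S  >  k=3

[0,5] S   >
  [0,3] S/N   >
    [0,2] (S/N)/PP   <
      [0,1] "no" : N
      [1,2] "with" : ((S/N)/PP)\N
    [2,3] "liked" : PP
  [3,5] N   <
    [3,4] "idea" : NP
    [4,5] "the" : N\NP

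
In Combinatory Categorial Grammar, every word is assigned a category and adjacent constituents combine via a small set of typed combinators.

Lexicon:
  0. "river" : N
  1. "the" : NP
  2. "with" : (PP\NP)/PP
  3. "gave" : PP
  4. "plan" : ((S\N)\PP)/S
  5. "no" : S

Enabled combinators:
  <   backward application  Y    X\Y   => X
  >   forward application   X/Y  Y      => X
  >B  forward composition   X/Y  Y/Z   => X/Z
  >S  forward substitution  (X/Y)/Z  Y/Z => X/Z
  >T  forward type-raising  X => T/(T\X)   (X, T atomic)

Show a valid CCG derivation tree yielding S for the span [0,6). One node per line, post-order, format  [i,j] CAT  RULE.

[0,1] N  lex  "river"
[0,1] S/(S\N)  >T
[1,2] NP  lex  "the"
[1,2] PP/(PP\NP)  >T
[2,3] (PP\NP)/PP  lex  "with"
[3,4] PP  lex  "gave"
[2,4] PP\NP  >  k=3
[1,4] PP  >  k=2
[4,5] ((S\N)\PP)/S  lex  "plan"
[5,6] S  lex  "no"
[4,6] (S\N)\PP  >  k=5
[1,6] S\N  <  k=4
[0,6] S  >  k=1

[0,6] S   >
  [0,1] S/(S\N)   >T
    [0,1] "river" : N
  [1,6] S\N   <
    [1,4] PP   >
      [1,2] PP/(PP\NP)   >T
        [1,2] "the" : NP
      [2,4] PP\NP   >
        [2,3] "with" : (PP\NP)/PP
        [3,4] "gave" : PP
    [4,6] (S\N)\PP   >
      [4,5] "plan" : ((S\N)\PP)/S
      [5,6] "no" : S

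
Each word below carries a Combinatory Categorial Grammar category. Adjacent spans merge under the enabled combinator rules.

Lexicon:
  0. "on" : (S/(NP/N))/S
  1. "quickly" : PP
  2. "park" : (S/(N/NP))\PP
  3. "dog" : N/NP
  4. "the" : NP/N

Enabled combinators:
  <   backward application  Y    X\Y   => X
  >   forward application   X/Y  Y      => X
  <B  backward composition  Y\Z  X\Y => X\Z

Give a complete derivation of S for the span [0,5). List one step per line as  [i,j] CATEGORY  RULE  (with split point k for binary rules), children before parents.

[0,5] S   >
  [0,4] S/(NP/N)   >
    [0,1] "on" : (S/(NP/N))/S
    [1,4] S   >
      [1,3] S/(N/NP)   <
        [1,2] "quickly" : PP
        [2,3] "park" : (S/(N/NP))\PP
      [3,4] "dog" : N/NP
  [4,5] "the" : NP/N

[0,1] (S/(NP/N))/S  lex  "on"
[1,2] PP  lex  "quickly"
[2,3] (S/(N/NP))\PP  lex  "park"
[1,3] S/(N/NP)  <  k=2
[3,4] N/NP  lex  "dog"
[1,4] S  >  k=3
[0,4] S/(NP/N)  >  k=1
[4,5] NP/N  lex  "the"
[0,5] S  >  k=4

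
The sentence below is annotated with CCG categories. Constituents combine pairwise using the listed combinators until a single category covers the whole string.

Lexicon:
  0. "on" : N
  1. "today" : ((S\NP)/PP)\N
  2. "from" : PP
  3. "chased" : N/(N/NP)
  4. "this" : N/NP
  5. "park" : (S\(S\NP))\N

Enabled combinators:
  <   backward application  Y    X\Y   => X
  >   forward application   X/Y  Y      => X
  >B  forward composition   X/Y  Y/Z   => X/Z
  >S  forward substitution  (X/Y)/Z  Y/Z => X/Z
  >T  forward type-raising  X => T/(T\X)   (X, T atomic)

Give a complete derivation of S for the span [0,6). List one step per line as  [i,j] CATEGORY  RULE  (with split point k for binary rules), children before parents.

[0,6] S   <
  [0,3] S\NP   >
    [0,2] (S\NP)/PP   <
      [0,1] "on" : N
      [1,2] "today" : ((S\NP)/PP)\N
    [2,3] "from" : PP
  [3,6] S\(S\NP)   <
    [3,5] N   >
      [3,4] "chased" : N/(N/NP)
      [4,5] "this" : N/NP
    [5,6] "park" : (S\(S\NP))\N

[0,1] N  lex  "on"
[1,2] ((S\NP)/PP)\N  lex  "today"
[0,2] (S\NP)/PP  <  k=1
[2,3] PP  lex  "from"
[0,3] S\NP  >  k=2
[3,4] N/(N/NP)  lex  "chased"
[4,5] N/NP  lex  "this"
[3,5] N  >  k=4
[5,6] (S\(S\NP))\N  lex  "park"
[3,6] S\(S\NP)  <  k=5
[0,6] S  <  k=3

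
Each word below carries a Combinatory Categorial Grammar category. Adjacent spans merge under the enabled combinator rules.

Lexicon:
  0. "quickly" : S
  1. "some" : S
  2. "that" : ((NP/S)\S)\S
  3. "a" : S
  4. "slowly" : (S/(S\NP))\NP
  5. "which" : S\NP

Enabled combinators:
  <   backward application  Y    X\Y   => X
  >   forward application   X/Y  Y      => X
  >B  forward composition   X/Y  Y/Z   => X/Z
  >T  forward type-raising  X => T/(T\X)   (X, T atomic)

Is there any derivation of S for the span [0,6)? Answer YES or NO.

YES

[0,6] S   >
  [0,5] S/(S\NP)   <
    [0,4] NP   >
      [0,3] NP/S   <
        [0,1] "quickly" : S
        [1,3] (NP/S)\S   <
          [1,2] "some" : S
          [2,3] "that" : ((NP/S)\S)\S
      [3,4] "a" : S
    [4,5] "slowly" : (S/(S\NP))\NP
  [5,6] "which" : S\NP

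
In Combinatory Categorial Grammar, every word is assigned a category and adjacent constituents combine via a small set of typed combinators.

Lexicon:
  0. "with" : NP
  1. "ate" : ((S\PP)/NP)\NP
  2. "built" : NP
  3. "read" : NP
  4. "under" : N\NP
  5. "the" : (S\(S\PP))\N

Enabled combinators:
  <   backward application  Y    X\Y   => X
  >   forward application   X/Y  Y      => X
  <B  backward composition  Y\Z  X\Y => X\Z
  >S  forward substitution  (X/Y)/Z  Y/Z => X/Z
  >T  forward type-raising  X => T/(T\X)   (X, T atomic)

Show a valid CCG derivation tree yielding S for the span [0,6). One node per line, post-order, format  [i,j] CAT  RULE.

[0,6] S   <
  [0,3] S\PP   >
    [0,2] (S\PP)/NP   <
      [0,1] "with" : NP
      [1,2] "ate" : ((S\PP)/NP)\NP
    [2,3] "built" : NP
  [3,6] S\(S\PP)   <
    [3,5] N   >
      [3,4] N/(N\NP)   >T
        [3,4] "read" : NP
      [4,5] "under" : N\NP
    [5,6] "the" : (S\(S\PP))\N

[0,1] NP  lex  "with"
[1,2] ((S\PP)/NP)\NP  lex  "ate"
[0,2] (S\PP)/NP  <  k=1
[2,3] NP  lex  "built"
[0,3] S\PP  >  k=2
[3,4] NP  lex  "read"
[3,4] N/(N\NP)  >T
[4,5] N\NP  lex  "under"
[3,5] N  >  k=4
[5,6] (S\(S\PP))\N  lex  "the"
[3,6] S\(S\PP)  <  k=5
[0,6] S  <  k=3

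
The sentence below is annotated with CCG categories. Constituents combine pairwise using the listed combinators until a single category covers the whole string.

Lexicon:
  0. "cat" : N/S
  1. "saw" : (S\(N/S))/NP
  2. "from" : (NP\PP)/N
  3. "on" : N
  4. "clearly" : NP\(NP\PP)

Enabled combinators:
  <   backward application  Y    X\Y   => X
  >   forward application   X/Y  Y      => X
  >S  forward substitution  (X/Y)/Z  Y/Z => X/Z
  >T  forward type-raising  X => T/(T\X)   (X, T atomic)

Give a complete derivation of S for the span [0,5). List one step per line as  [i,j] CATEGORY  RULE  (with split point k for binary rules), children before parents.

[0,1] N/S  lex  "cat"
[1,2] (S\(N/S))/NP  lex  "saw"
[2,3] (NP\PP)/N  lex  "from"
[3,4] N  lex  "on"
[2,4] NP\PP  >  k=3
[4,5] NP\(NP\PP)  lex  "clearly"
[2,5] NP  <  k=4
[1,5] S\(N/S)  >  k=2
[0,5] S  <  k=1

[0,5] S   <
  [0,1] "cat" : N/S
  [1,5] S\(N/S)   >
    [1,2] "saw" : (S\(N/S))/NP
    [2,5] NP   <
      [2,4] NP\PP   >
        [2,3] "from" : (NP\PP)/N
        [3,4] "on" : N
      [4,5] "clearly" : NP\(NP\PP)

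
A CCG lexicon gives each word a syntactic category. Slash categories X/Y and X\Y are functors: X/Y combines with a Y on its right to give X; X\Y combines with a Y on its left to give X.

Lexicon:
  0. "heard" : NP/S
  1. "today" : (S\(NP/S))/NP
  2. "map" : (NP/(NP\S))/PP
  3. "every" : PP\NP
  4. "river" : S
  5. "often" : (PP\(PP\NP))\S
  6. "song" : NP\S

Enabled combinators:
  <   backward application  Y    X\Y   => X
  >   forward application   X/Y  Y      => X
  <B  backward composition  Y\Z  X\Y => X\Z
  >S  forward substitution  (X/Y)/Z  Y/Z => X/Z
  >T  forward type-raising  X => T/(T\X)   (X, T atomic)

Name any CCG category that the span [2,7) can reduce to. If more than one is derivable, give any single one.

[0,7] S   <
  [0,1] "heard" : NP/S
  [1,7] S\(NP/S)   >
    [1,2] "today" : (S\(NP/S))/NP
    [2,7] NP   >
      [2,6] NP/(NP\S)   >
        [2,3] "map" : (NP/(NP\S))/PP
        [3,6] PP   <
          [3,4] "every" : PP\NP
          [4,6] PP\(PP\NP)   <
            [4,5] "river" : S
            [5,6] "often" : (PP\(PP\NP))\S
      [6,7] "song" : NP\S

NP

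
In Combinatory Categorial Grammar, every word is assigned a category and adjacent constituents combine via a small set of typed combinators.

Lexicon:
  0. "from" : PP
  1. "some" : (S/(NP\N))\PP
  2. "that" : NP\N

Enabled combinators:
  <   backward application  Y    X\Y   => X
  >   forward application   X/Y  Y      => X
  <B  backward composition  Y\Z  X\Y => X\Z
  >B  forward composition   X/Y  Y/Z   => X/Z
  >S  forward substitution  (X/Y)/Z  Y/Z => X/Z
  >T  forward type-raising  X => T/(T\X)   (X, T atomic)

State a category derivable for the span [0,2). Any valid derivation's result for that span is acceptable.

S/(NP\N)

[0,3] S   >
  [0,2] S/(NP\N)   <
    [0,1] "from" : PP
    [1,2] "some" : (S/(NP\N))\PP
  [2,3] "that" : NP\N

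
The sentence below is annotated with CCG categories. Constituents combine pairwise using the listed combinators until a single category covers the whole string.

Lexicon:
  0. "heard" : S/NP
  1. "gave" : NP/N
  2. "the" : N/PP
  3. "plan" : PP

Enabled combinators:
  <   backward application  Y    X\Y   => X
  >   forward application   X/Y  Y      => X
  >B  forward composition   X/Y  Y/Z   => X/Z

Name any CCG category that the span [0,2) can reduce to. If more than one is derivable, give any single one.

S/N

[0,4] S   >
  [0,2] S/N   >B
    [0,1] "heard" : S/NP
    [1,2] "gave" : NP/N
  [2,4] N   >
    [2,3] "the" : N/PP
    [3,4] "plan" : PP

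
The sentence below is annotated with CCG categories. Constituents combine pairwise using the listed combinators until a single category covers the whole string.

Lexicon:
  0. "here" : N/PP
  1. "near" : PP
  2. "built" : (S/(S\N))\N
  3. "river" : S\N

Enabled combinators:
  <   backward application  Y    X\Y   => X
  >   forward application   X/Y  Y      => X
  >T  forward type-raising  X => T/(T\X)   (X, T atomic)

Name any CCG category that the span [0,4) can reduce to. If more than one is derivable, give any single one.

[0,4] S   >
  [0,3] S/(S\N)   <
    [0,2] N   >
      [0,1] "here" : N/PP
      [1,2] "near" : PP
    [2,3] "built" : (S/(S\N))\N
  [3,4] "river" : S\N

S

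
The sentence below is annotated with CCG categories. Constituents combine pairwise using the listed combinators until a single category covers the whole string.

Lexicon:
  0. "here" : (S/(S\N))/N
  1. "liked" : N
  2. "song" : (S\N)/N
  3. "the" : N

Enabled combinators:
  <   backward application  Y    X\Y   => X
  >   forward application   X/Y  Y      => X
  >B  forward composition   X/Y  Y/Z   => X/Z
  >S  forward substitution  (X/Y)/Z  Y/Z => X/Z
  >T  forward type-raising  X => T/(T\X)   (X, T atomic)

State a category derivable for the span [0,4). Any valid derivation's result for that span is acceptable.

S

[0,4] S   >
  [0,2] S/(S\N)   >
    [0,1] "here" : (S/(S\N))/N
    [1,2] "liked" : N
  [2,4] S\N   >
    [2,3] "song" : (S\N)/N
    [3,4] "the" : N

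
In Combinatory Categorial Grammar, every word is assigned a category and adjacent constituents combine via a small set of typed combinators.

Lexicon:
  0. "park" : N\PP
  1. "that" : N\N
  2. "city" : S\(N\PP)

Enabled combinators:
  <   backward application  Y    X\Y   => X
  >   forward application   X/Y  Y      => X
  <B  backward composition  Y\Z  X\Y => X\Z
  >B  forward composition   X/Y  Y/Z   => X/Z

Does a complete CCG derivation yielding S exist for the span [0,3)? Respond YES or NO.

YES

[0,3] S   <
  [0,2] N\PP   <B
    [0,1] "park" : N\PP
    [1,2] "that" : N\N
  [2,3] "city" : S\(N\PP)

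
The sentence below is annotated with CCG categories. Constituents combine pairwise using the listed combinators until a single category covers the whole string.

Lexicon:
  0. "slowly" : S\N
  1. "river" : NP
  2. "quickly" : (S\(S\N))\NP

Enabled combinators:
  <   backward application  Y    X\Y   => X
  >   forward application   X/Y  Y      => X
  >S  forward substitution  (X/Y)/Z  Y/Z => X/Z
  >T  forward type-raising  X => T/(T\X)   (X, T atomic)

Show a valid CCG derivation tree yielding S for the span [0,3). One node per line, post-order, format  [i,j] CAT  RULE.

[0,3] S   <
  [0,1] "slowly" : S\N
  [1,3] S\(S\N)   <
    [1,2] "river" : NP
    [2,3] "quickly" : (S\(S\N))\NP

[0,1] S\N  lex  "slowly"
[1,2] NP  lex  "river"
[2,3] (S\(S\N))\NP  lex  "quickly"
[1,3] S\(S\N)  <  k=2
[0,3] S  <  k=1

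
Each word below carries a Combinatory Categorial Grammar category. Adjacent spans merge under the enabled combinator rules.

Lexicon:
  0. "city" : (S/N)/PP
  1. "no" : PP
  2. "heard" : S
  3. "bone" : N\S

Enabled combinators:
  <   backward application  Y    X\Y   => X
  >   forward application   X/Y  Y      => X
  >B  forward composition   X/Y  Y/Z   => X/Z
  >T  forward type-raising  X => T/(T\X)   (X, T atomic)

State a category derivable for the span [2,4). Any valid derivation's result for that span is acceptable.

[0,4] S   >
  [0,2] S/N   >
    [0,1] "city" : (S/N)/PP
    [1,2] "no" : PP
  [2,4] N   <
    [2,3] "heard" : S
    [3,4] "bone" : N\S

N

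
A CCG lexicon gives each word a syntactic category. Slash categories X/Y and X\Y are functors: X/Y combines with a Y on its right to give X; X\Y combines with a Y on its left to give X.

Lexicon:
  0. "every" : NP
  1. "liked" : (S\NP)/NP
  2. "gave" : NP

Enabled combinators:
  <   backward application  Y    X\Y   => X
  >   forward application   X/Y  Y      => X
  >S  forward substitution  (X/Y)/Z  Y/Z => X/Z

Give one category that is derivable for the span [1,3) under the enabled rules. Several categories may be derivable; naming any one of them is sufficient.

S\NP

[0,3] S   <
  [0,1] "every" : NP
  [1,3] S\NP   >
    [1,2] "liked" : (S\NP)/NP
    [2,3] "gave" : NP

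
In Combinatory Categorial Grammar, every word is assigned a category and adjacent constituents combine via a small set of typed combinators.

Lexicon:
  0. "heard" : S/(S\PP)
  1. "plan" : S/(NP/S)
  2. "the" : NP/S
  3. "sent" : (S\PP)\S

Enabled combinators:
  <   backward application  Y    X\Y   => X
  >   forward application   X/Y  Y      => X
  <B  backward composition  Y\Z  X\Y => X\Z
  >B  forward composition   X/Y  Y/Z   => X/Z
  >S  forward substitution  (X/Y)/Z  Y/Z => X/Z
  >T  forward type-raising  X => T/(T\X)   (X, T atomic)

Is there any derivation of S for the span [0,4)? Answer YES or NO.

YES

[0,4] S   >
  [0,1] "heard" : S/(S\PP)
  [1,4] S\PP   <
    [1,3] S   >
      [1,2] "plan" : S/(NP/S)
      [2,3] "the" : NP/S
    [3,4] "sent" : (S\PP)\S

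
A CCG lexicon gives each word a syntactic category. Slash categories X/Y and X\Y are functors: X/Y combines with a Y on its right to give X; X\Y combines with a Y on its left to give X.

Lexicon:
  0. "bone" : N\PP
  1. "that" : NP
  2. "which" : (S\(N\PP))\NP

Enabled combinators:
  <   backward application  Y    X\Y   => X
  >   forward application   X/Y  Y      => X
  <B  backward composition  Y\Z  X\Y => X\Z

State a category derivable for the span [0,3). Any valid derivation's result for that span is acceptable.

S

[0,3] S   <
  [0,1] "bone" : N\PP
  [1,3] S\(N\PP)   <
    [1,2] "that" : NP
    [2,3] "which" : (S\(N\PP))\NP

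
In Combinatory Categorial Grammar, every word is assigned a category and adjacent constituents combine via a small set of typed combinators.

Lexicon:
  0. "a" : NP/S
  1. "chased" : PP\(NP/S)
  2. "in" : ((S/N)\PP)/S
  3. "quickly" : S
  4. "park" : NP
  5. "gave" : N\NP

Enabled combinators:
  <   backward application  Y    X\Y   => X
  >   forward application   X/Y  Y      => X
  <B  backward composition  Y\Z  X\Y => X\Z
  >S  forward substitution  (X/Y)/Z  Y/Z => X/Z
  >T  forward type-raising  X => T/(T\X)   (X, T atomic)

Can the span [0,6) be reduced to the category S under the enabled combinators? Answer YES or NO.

YES

[0,6] S   >
  [0,4] S/N   <
    [0,2] PP   <
      [0,1] "a" : NP/S
      [1,2] "chased" : PP\(NP/S)
    [2,4] (S/N)\PP   >
      [2,3] "in" : ((S/N)\PP)/S
      [3,4] "quickly" : S
  [4,6] N   <
    [4,5] "park" : NP
    [5,6] "gave" : N\NP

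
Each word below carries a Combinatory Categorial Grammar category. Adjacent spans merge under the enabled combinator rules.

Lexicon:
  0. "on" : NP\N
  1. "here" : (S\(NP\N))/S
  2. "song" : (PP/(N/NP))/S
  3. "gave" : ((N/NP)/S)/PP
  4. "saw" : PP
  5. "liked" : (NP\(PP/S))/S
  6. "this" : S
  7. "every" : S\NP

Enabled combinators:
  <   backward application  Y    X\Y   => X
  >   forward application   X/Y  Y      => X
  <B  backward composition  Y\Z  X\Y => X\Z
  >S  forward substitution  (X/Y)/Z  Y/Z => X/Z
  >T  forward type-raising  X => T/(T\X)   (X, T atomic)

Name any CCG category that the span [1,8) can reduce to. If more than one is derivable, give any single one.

[0,8] S   <
  [0,1] "on" : NP\N
  [1,8] S\(NP\N)   >
    [1,2] "here" : (S\(NP\N))/S
    [2,8] S   <
      [2,7] NP   <
        [2,5] PP/S   >S
          [2,3] "song" : (PP/(N/NP))/S
          [3,5] (N/NP)/S   >
            [3,4] "gave" : ((N/NP)/S)/PP
            [4,5] "saw" : PP
        [5,7] NP\(PP/S)   >
          [5,6] "liked" : (NP\(PP/S))/S
          [6,7] "this" : S
      [7,8] "every" : S\NP

S\(NP\N)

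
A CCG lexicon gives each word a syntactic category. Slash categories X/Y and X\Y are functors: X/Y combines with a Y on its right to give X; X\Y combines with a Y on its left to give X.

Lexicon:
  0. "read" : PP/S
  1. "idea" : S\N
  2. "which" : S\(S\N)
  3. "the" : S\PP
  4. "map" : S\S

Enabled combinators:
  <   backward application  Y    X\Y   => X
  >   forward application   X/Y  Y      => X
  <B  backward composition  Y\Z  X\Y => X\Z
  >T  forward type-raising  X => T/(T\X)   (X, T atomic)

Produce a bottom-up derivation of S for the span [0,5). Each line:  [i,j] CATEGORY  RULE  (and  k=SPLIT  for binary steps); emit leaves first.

[0,1] PP/S  lex  "read"
[1,2] S\N  lex  "idea"
[2,3] S\(S\N)  lex  "which"
[1,3] S  <  k=2
[0,3] PP  >  k=1
[3,4] S\PP  lex  "the"
[4,5] S\S  lex  "map"
[3,5] S\PP  <B  k=4
[0,5] S  <  k=3

[0,5] S   <
  [0,3] PP   >
    [0,1] "read" : PP/S
    [1,3] S   <
      [1,2] "idea" : S\N
      [2,3] "which" : S\(S\N)
  [3,5] S\PP   <B
    [3,4] "the" : S\PP
    [4,5] "map" : S\S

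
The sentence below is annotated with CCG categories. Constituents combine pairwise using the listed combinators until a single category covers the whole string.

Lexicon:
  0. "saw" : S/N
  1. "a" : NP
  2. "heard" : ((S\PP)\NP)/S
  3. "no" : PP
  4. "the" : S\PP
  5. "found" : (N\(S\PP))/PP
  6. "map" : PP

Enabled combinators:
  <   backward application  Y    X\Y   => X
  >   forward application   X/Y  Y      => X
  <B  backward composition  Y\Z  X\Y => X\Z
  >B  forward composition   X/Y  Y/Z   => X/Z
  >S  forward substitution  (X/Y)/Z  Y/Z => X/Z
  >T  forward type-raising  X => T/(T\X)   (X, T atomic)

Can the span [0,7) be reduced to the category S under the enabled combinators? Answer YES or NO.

[0,7] S   >
  [0,1] "saw" : S/N
  [1,7] N   <
    [1,2] "a" : NP
    [2,7] N\NP   <B
      [2,5] (S\PP)\NP   >
        [2,3] "heard" : ((S\PP)\NP)/S
        [3,5] S   >
          [3,4] S/(S\PP)   >T
            [3,4] "no" : PP
          [4,5] "the" : S\PP
      [5,7] N\(S\PP)   >
        [5,6] "found" : (N\(S\PP))/PP
        [6,7] "map" : PP

YES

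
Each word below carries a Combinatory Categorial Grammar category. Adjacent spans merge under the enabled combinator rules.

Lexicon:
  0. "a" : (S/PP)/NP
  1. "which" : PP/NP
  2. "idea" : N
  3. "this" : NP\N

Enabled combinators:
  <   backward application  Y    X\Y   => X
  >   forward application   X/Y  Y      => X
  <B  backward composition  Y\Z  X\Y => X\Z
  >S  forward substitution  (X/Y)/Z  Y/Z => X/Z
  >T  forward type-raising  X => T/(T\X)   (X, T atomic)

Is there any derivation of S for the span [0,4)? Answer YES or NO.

YES

[0,4] S   >
  [0,2] S/NP   >S
    [0,1] "a" : (S/PP)/NP
    [1,2] "which" : PP/NP
  [2,4] NP   >
    [2,3] NP/(NP\N)   >T
      [2,3] "idea" : N
    [3,4] "this" : NP\N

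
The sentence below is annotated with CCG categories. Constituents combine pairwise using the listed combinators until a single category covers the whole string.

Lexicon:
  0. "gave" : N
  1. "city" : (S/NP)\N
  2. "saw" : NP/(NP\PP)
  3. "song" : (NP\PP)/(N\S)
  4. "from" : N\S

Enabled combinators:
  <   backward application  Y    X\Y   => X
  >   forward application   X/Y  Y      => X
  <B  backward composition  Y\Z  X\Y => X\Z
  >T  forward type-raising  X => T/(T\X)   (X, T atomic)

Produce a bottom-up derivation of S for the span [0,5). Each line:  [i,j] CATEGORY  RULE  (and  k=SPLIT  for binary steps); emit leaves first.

[0,5] S   >
  [0,2] S/NP   <
    [0,1] "gave" : N
    [1,2] "city" : (S/NP)\N
  [2,5] NP   >
    [2,3] "saw" : NP/(NP\PP)
    [3,5] NP\PP   >
      [3,4] "song" : (NP\PP)/(N\S)
      [4,5] "from" : N\S

[0,1] N  lex  "gave"
[1,2] (S/NP)\N  lex  "city"
[0,2] S/NP  <  k=1
[2,3] NP/(NP\PP)  lex  "saw"
[3,4] (NP\PP)/(N\S)  lex  "song"
[4,5] N\S  lex  "from"
[3,5] NP\PP  >  k=4
[2,5] NP  >  k=3
[0,5] S  >  k=2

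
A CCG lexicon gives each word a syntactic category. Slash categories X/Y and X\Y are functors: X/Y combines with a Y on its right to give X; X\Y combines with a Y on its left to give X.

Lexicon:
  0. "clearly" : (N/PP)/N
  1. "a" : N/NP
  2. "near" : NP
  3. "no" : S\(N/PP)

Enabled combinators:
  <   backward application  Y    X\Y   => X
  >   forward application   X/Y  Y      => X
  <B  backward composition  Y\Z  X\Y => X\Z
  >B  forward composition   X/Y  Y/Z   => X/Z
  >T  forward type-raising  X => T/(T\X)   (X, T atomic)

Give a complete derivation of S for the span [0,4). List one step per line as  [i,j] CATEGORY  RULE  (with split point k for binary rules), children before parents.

[0,1] (N/PP)/N  lex  "clearly"
[1,2] N/NP  lex  "a"
[2,3] NP  lex  "near"
[1,3] N  >  k=2
[0,3] N/PP  >  k=1
[3,4] S\(N/PP)  lex  "no"
[0,4] S  <  k=3

[0,4] S   <
  [0,3] N/PP   >
    [0,1] "clearly" : (N/PP)/N
    [1,3] N   >
      [1,2] "a" : N/NP
      [2,3] "near" : NP
  [3,4] "no" : S\(N/PP)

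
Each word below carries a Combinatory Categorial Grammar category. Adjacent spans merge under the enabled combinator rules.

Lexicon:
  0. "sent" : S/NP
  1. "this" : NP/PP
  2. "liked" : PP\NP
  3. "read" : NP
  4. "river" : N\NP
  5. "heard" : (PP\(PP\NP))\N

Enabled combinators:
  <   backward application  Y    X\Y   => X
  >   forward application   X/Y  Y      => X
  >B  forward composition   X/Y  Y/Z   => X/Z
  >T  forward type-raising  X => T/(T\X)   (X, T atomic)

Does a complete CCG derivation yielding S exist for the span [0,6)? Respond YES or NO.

[0,6] S   >
  [0,2] S/PP   >B
    [0,1] "sent" : S/NP
    [1,2] "this" : NP/PP
  [2,6] PP   <
    [2,3] "liked" : PP\NP
    [3,6] PP\(PP\NP)   <
      [3,5] N   <
        [3,4] "read" : NP
        [4,5] "river" : N\NP
      [5,6] "heard" : (PP\(PP\NP))\N

YES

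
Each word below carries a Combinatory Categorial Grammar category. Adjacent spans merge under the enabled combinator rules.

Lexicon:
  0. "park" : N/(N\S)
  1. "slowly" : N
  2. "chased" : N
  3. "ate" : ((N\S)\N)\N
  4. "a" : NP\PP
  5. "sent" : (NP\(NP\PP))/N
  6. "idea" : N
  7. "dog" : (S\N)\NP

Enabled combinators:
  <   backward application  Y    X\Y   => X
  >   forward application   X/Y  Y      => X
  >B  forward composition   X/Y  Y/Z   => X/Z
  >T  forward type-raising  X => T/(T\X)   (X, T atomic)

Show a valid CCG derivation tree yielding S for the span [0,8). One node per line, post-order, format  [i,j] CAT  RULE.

[0,1] N/(N\S)  lex  "park"
[1,2] N  lex  "slowly"
[2,3] N  lex  "chased"
[3,4] ((N\S)\N)\N  lex  "ate"
[2,4] (N\S)\N  <  k=3
[1,4] N\S  <  k=2
[0,4] N  >  k=1
[4,5] NP\PP  lex  "a"
[5,6] (NP\(NP\PP))/N  lex  "sent"
[6,7] N  lex  "idea"
[5,7] NP\(NP\PP)  >  k=6
[4,7] NP  <  k=5
[7,8] (S\N)\NP  lex  "dog"
[4,8] S\N  <  k=7
[0,8] S  <  k=4

[0,8] S   <
  [0,4] N   >
    [0,1] "park" : N/(N\S)
    [1,4] N\S   <
      [1,2] "slowly" : N
      [2,4] (N\S)\N   <
        [2,3] "chased" : N
        [3,4] "ate" : ((N\S)\N)\N
  [4,8] S\N   <
    [4,7] NP   <
      [4,5] "a" : NP\PP
      [5,7] NP\(NP\PP)   >
        [5,6] "sent" : (NP\(NP\PP))/N
        [6,7] "idea" : N
    [7,8] "dog" : (S\N)\NP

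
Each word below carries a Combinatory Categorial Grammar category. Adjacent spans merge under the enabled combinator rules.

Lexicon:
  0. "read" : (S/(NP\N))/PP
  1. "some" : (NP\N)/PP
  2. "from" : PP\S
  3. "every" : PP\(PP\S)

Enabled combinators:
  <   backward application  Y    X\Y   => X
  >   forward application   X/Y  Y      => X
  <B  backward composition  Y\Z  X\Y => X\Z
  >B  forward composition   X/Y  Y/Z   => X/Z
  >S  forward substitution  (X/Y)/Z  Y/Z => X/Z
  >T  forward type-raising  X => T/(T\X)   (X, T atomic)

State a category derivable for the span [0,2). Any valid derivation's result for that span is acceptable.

S/PP

[0,4] S   >
  [0,2] S/PP   >S
    [0,1] "read" : (S/(NP\N))/PP
    [1,2] "some" : (NP\N)/PP
  [2,4] PP   <
    [2,3] "from" : PP\S
    [3,4] "every" : PP\(PP\S)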